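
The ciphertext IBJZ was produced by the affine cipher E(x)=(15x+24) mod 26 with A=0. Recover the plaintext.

The inverse of 15 mod 26 is 7, since 15·7=105≡1. Apply D(y)=7·(y−24) mod 26:
I(8): 7·(8−24)=-112≡18 → S
B(1): 7·(1−24)=-161≡21 → V
J(9): 7·(9−24)=-105≡25 → Z
Z(25): 7·(25−24)=7 → H

SVZH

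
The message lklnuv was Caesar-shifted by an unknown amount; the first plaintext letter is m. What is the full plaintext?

From the crib: l(11)−m(12)=-1≡25, so the shift is 25.
Subtract 25 from each ciphertext letter:
l(11): 11−25=-14≡12 → m
k(10): 10−25=-15≡11 → l
l(11): 11−25=-14≡12 → m
n(13): 13−25=-12≡14 → o
u(20): 20−25=-5≡21 → v
v(21): 21−25=-4≡22 → w

mlmovw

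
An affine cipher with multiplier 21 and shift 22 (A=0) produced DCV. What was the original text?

The inverse of 21 mod 26 is 5, since 21·5=105≡1. Apply D(y)=5·(y−22) mod 26:
D(3): 5·(3−22)=-95≡9 → J
C(2): 5·(2−22)=-100≡4 → E
V(21): 5·(21−22)=-5≡21 → V

JEV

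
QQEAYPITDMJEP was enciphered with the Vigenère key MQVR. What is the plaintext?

EAJJMZNCRWOND

Repeat the key across the ciphertext: MQVRMQVRMQVRM
Q(16)−M(12): 4 → E
Q(16)−Q(16): 0 → A
E(4)−V(21): -17≡9 → J
A(0)−R(17): -17≡9 → J
Y(24)−M(12): 12 → M
P(15)−Q(16): -1≡25 → Z
I(8)−V(21): -13≡13 → N
T(19)−R(17): 2 → C
D(3)−M(12): -9≡17 → R
M(12)−Q(16): -4≡22 → W
J(9)−V(21): -12≡14 → O
E(4)−R(17): -13≡13 → N
P(15)−M(12): 3 → D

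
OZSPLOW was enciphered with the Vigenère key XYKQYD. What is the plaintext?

Repeat the key across the ciphertext: XYKQYDX
O(14)−X(23): -9≡17 → R
Z(25)−Y(24): 1 → B
S(18)−K(10): 8 → I
P(15)−Q(16): -1≡25 → Z
L(11)−Y(24): -13≡13 → N
O(14)−D(3): 11 → L
W(22)−X(23): -1≡25 → Z

RBIZNLZ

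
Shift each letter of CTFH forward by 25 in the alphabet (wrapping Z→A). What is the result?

BSEG

C(2): 2+25=27≡1 → B
T(19): 19+25=44≡18 → S
F(5): 5+25=30≡4 → E
H(7): 7+25=32≡6 → G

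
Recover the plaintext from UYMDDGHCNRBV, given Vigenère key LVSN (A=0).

Repeat the key across the ciphertext: LVSNLVSNLVSN
U(20)−L(11): 9 → J
Y(24)−V(21): 3 → D
M(12)−S(18): -6≡20 → U
D(3)−N(13): -10≡16 → Q
D(3)−L(11): -8≡18 → S
G(6)−V(21): -15≡11 → L
H(7)−S(18): -11≡15 → P
C(2)−N(13): -11≡15 → P
N(13)−L(11): 2 → C
R(17)−V(21): -4≡22 → W
B(1)−S(18): -17≡9 → J
V(21)−N(13): 8 → I

JDUQSLPPCWJI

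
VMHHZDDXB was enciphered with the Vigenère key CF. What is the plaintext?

THFCXYBSZ

Repeat the key across the ciphertext: CFCFCFCFC
V(21)−C(2): 19 → T
M(12)−F(5): 7 → H
H(7)−C(2): 5 → F
H(7)−F(5): 2 → C
Z(25)−C(2): 23 → X
D(3)−F(5): -2≡24 → Y
D(3)−C(2): 1 → B
X(23)−F(5): 18 → S
B(1)−C(2): -1≡25 → Z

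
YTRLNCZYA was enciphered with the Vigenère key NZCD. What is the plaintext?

LUPIADXVN

Repeat the key across the ciphertext: NZCDNZCDN
Y(24)−N(13): 11 → L
T(19)−Z(25): -6≡20 → U
R(17)−C(2): 15 → P
L(11)−D(3): 8 → I
N(13)−N(13): 0 → A
C(2)−Z(25): -23≡3 → D
Z(25)−C(2): 23 → X
Y(24)−D(3): 21 → V
A(0)−N(13): -13≡13 → N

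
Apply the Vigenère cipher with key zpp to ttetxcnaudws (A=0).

Repeat the key across the message: zppzppzppzpp
t(19)+z(25): 44≡18 → s
t(19)+p(15): 34≡8 → i
e(4)+p(15): 19 → t
t(19)+z(25): 44≡18 → s
x(23)+p(15): 38≡12 → m
c(2)+p(15): 17 → r
n(13)+z(25): 38≡12 → m
a(0)+p(15): 15 → p
u(20)+p(15): 35≡9 → j
d(3)+z(25): 28≡2 → c
w(22)+p(15): 37≡11 → l
s(18)+p(15): 33≡7 → h

sitsmrmpjclh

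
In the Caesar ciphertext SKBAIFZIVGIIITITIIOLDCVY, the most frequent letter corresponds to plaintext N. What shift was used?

The most frequent ciphertext letter is I (appears 8 times).
I is position 8; N is position 13.
Shift = -5≡21.

21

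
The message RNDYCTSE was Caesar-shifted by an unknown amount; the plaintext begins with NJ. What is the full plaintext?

From the crib: R(17)−N(13)=4, so the shift is 4.
Subtract 4 from each ciphertext letter:
R(17): 17−4=13 → N
N(13): 13−4=9 → J
D(3): 3−4=-1≡25 → Z
Y(24): 24−4=20 → U
C(2): 2−4=-2≡24 → Y
T(19): 19−4=15 → P
S(18): 18−4=14 → O
E(4): 4−4=0 → A

NJZUYPOA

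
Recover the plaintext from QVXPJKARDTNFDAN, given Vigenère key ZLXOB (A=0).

RKABILPUPSOUGMM

Repeat the key across the ciphertext: ZLXOBZLXOBZLXOB
Q(16)−Z(25): -9≡17 → R
V(21)−L(11): 10 → K
X(23)−X(23): 0 → A
P(15)−O(14): 1 → B
J(9)−B(1): 8 → I
K(10)−Z(25): -15≡11 → L
A(0)−L(11): -11≡15 → P
R(17)−X(23): -6≡20 → U
D(3)−O(14): -11≡15 → P
T(19)−B(1): 18 → S
N(13)−Z(25): -12≡14 → O
F(5)−L(11): -6≡20 → U
D(3)−X(23): -20≡6 → G
A(0)−O(14): -14≡12 → M
N(13)−B(1): 12 → M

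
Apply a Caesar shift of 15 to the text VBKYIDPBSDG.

V(21): 21+15=36≡10 → K
B(1): 1+15=16 → Q
K(10): 10+15=25 → Z
Y(24): 24+15=39≡13 → N
I(8): 8+15=23 → X
D(3): 3+15=18 → S
P(15): 15+15=30≡4 → E
B(1): 1+15=16 → Q
S(18): 18+15=33≡7 → H
D(3): 3+15=18 → S
G(6): 6+15=21 → V

KQZNXSEQHSV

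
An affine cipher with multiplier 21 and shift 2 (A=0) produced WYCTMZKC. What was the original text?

WGAHYLOA

The inverse of 21 mod 26 is 5, since 21·5=105≡1. Apply D(y)=5·(y−2) mod 26:
W(22): 5·(22−2)=100≡22 → W
Y(24): 5·(24−2)=110≡6 → G
C(2): 5·(2−2)=0 → A
T(19): 5·(19−2)=85≡7 → H
M(12): 5·(12−2)=50≡24 → Y
Z(25): 5·(25−2)=115≡11 → L
K(10): 5·(10−2)=40≡14 → O
C(2): 5·(2−2)=0 → A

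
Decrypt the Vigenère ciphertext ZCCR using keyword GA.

Repeat the key across the ciphertext: GAGA
Z(25)−G(6): 19 → T
C(2)−A(0): 2 → C
C(2)−G(6): -4≡22 → W
R(17)−A(0): 17 → R

TCWR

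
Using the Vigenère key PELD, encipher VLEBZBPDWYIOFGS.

Repeat the key across the message: PELDPELDPELDPEL
V(21)+P(15): 36≡10 → K
L(11)+E(4): 15 → P
E(4)+L(11): 15 → P
B(1)+D(3): 4 → E
Z(25)+P(15): 40≡14 → O
B(1)+E(4): 5 → F
P(15)+L(11): 26≡0 → A
D(3)+D(3): 6 → G
W(22)+P(15): 37≡11 → L
Y(24)+E(4): 28≡2 → C
I(8)+L(11): 19 → T
O(14)+D(3): 17 → R
F(5)+P(15): 20 → U
G(6)+E(4): 10 → K
S(18)+L(11): 29≡3 → D

KPPEOFAGLCTRUKD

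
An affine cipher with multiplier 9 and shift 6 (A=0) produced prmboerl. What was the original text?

bhslyuhp

The inverse of 9 mod 26 is 3, since 9·3=27≡1. Apply D(y)=3·(y−6) mod 26:
p(15): 3·(15−6)=27≡1 → b
r(17): 3·(17−6)=33≡7 → h
m(12): 3·(12−6)=18 → s
b(1): 3·(1−6)=-15≡11 → l
o(14): 3·(14−6)=24 → y
e(4): 3·(4−6)=-6≡20 → u
r(17): 3·(17−6)=33≡7 → h
l(11): 3·(11−6)=15 → p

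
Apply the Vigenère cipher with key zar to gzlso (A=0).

fzcro

Repeat the key across the message: zarza
g(6)+z(25): 31≡5 → f
z(25)+a(0): 25 → z
l(11)+r(17): 28≡2 → c
s(18)+z(25): 43≡17 → r
o(14)+a(0): 14 → o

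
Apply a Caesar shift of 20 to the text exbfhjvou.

e(4): 4+20=24 → y
x(23): 23+20=43≡17 → r
b(1): 1+20=21 → v
f(5): 5+20=25 → z
h(7): 7+20=27≡1 → b
j(9): 9+20=29≡3 → d
v(21): 21+20=41≡15 → p
o(14): 14+20=34≡8 → i
u(20): 20+20=40≡14 → o

yrvzbdpio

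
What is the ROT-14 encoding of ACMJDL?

OQAXRZ

A(0): 0+14=14 → O
C(2): 2+14=16 → Q
M(12): 12+14=26≡0 → A
J(9): 9+14=23 → X
D(3): 3+14=17 → R
L(11): 11+14=25 → Z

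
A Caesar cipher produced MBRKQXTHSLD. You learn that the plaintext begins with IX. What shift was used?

4

From the crib: M(12)−I(8)=4, so the shift is 4.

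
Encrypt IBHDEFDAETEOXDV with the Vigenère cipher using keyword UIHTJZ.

CJOWNEXILMNNRLC

Repeat the key across the message: UIHTJZUIHTJZUIH
I(8)+U(20): 28≡2 → C
B(1)+I(8): 9 → J
H(7)+H(7): 14 → O
D(3)+T(19): 22 → W
E(4)+J(9): 13 → N
F(5)+Z(25): 30≡4 → E
D(3)+U(20): 23 → X
A(0)+I(8): 8 → I
E(4)+H(7): 11 → L
T(19)+T(19): 38≡12 → M
E(4)+J(9): 13 → N
O(14)+Z(25): 39≡13 → N
X(23)+U(20): 43≡17 → R
D(3)+I(8): 11 → L
V(21)+H(7): 28≡2 → C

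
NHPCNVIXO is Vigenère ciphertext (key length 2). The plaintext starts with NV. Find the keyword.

AM

Subtract each crib letter from the matching ciphertext letter (mod 26):
N(13)−N(13)=0 → A
H(7)−V(21)=-14≡12 → M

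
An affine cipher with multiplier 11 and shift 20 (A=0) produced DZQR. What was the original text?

The inverse of 11 mod 26 is 19, since 11·19=209≡1. Apply D(y)=19·(y−20) mod 26:
D(3): 19·(3−20)=-323≡15 → P
Z(25): 19·(25−20)=95≡17 → R
Q(16): 19·(16−20)=-76≡2 → C
R(17): 19·(17−20)=-57≡21 → V

PRCV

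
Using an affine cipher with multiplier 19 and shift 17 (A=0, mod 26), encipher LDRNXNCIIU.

SWCEMEDNNH

L(11): 19·11+17=226≡18 → S
D(3): 19·3+17=74≡22 → W
R(17): 19·17+17=340≡2 → C
N(13): 19·13+17=264≡4 → E
X(23): 19·23+17=454≡12 → M
N(13): 19·13+17=264≡4 → E
C(2): 19·2+17=55≡3 → D
I(8): 19·8+17=169≡13 → N
I(8): 19·8+17=169≡13 → N
U(20): 19·20+17=397≡7 → H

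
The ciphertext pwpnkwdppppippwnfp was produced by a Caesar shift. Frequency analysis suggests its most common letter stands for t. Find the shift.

The most frequent ciphertext letter is p (appears 9 times).
p is position 15; t is position 19.
Shift = -4≡22.

22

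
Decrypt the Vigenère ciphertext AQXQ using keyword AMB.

Repeat the key across the ciphertext: AMBA
A(0)−A(0): 0 → A
Q(16)−M(12): 4 → E
X(23)−B(1): 22 → W
Q(16)−A(0): 16 → Q

AEWQ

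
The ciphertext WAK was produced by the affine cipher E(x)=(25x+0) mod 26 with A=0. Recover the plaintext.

EAQ

The inverse of 25 mod 26 is 25, since 25·25=625≡1. Apply D(y)=25·(y−0) mod 26:
W(22): 25·(22−0)=550≡4 → E
A(0): 25·(0−0)=0 → A
K(10): 25·(10−0)=250≡16 → Q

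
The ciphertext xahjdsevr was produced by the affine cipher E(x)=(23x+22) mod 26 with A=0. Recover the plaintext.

The inverse of 23 mod 26 is 17, since 23·17=391≡1. Apply D(y)=17·(y−22) mod 26:
x(23): 17·(23−22)=17 → r
a(0): 17·(0−22)=-374≡16 → q
h(7): 17·(7−22)=-255≡5 → f
j(9): 17·(9−22)=-221≡13 → n
d(3): 17·(3−22)=-323≡15 → p
s(18): 17·(18−22)=-68≡10 → k
e(4): 17·(4−22)=-306≡6 → g
v(21): 17·(21−22)=-17≡9 → j
r(17): 17·(17−22)=-85≡19 → t

rqfnpkgjt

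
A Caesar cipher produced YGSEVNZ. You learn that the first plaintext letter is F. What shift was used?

From the crib: Y(24)−F(5)=19, so the shift is 19.

19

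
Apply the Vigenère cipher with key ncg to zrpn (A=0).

Repeat the key across the message: ncgn
z(25)+n(13): 38≡12 → m
r(17)+c(2): 19 → t
p(15)+g(6): 21 → v
n(13)+n(13): 26≡0 → a

mtva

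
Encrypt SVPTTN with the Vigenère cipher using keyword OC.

GXDVHP

Repeat the key across the message: OCOCOC
S(18)+O(14): 32≡6 → G
V(21)+C(2): 23 → X
P(15)+O(14): 29≡3 → D
T(19)+C(2): 21 → V
T(19)+O(14): 33≡7 → H
N(13)+C(2): 15 → P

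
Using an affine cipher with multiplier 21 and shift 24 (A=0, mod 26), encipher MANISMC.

M(12): 21·12+24=276≡16 → Q
A(0): 21·0+24=24 → Y
N(13): 21·13+24=297≡11 → L
I(8): 21·8+24=192≡10 → K
S(18): 21·18+24=402≡12 → M
M(12): 21·12+24=276≡16 → Q
C(2): 21·2+24=66≡14 → O

QYLKMQO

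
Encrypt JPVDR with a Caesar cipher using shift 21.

J(9): 9+21=30≡4 → E
P(15): 15+21=36≡10 → K
V(21): 21+21=42≡16 → Q
D(3): 3+21=24 → Y
R(17): 17+21=38≡12 → M

EKQYM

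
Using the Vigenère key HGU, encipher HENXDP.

OKHEJJ

Repeat the key across the message: HGUHGU
H(7)+H(7): 14 → O
E(4)+G(6): 10 → K
N(13)+U(20): 33≡7 → H
X(23)+H(7): 30≡4 → E
D(3)+G(6): 9 → J
P(15)+U(20): 35≡9 → J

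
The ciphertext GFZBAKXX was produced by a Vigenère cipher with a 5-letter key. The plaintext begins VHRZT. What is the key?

LYICH

Subtract each crib letter from the matching ciphertext letter (mod 26):
G(6)−V(21)=-15≡11 → L
F(5)−H(7)=-2≡24 → Y
Z(25)−R(17)=8 → I
B(1)−Z(25)=-24≡2 → C
A(0)−T(19)=-19≡7 → H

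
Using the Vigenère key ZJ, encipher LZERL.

Repeat the key across the message: ZJZJZ
L(11)+Z(25): 36≡10 → K
Z(25)+J(9): 34≡8 → I
E(4)+Z(25): 29≡3 → D
R(17)+J(9): 26≡0 → A
L(11)+Z(25): 36≡10 → K

KIDAK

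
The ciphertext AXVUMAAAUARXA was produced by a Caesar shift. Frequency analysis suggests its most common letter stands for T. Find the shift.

The most frequent ciphertext letter is A (appears 6 times).
A is position 0; T is position 19.
Shift = -19≡7.

7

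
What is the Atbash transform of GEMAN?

TVNZM

G(6) → T(19)
E(4) → V(21)
M(12) → N(13)
A(0) → Z(25)
N(13) → M(12)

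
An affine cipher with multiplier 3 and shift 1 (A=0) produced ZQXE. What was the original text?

The inverse of 3 mod 26 is 9, since 3·9=27≡1. Apply D(y)=9·(y−1) mod 26:
Z(25): 9·(25−1)=216≡8 → I
Q(16): 9·(16−1)=135≡5 → F
X(23): 9·(23−1)=198≡16 → Q
E(4): 9·(4−1)=27≡1 → B

IFQB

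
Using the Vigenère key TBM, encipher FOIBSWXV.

YPUUTIQW

Repeat the key across the message: TBMTBMTB
F(5)+T(19): 24 → Y
O(14)+B(1): 15 → P
I(8)+M(12): 20 → U
B(1)+T(19): 20 → U
S(18)+B(1): 19 → T
W(22)+M(12): 34≡8 → I
X(23)+T(19): 42≡16 → Q
V(21)+B(1): 22 → W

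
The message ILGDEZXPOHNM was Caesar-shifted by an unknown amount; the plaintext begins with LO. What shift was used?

From the crib: I(8)−L(11)=-3≡23, so the shift is 23.

23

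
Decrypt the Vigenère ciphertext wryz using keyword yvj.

Repeat the key across the ciphertext: yvjy
w(22)−y(24): -2≡24 → y
r(17)−v(21): -4≡22 → w
y(24)−j(9): 15 → p
z(25)−y(24): 1 → b

ywpb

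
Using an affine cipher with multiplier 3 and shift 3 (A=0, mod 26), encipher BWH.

B(1): 3·1+3=6 → G
W(22): 3·22+3=69≡17 → R
H(7): 3·7+3=24 → Y

GRY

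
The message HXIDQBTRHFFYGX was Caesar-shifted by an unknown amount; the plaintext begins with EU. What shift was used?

3

From the crib: H(7)−E(4)=3, so the shift is 3.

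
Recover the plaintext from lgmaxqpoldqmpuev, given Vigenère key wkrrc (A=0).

pwvjvufxubucydcz

Repeat the key across the ciphertext: wkrrcwkrrcwkrrcw
l(11)−w(22): -11≡15 → p
g(6)−k(10): -4≡22 → w
m(12)−r(17): -5≡21 → v
a(0)−r(17): -17≡9 → j
x(23)−c(2): 21 → v
q(16)−w(22): -6≡20 → u
p(15)−k(10): 5 → f
o(14)−r(17): -3≡23 → x
l(11)−r(17): -6≡20 → u
d(3)−c(2): 1 → b
q(16)−w(22): -6≡20 → u
m(12)−k(10): 2 → c
p(15)−r(17): -2≡24 → y
u(20)−r(17): 3 → d
e(4)−c(2): 2 → c
v(21)−w(22): -1≡25 → z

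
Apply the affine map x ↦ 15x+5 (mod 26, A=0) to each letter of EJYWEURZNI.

E(4): 15·4+5=65≡13 → N
J(9): 15·9+5=140≡10 → K
Y(24): 15·24+5=365≡1 → B
W(22): 15·22+5=335≡23 → X
E(4): 15·4+5=65≡13 → N
U(20): 15·20+5=305≡19 → T
R(17): 15·17+5=260≡0 → A
Z(25): 15·25+5=380≡16 → Q
N(13): 15·13+5=200≡18 → S
I(8): 15·8+5=125≡21 → V

NKBXNTAQSV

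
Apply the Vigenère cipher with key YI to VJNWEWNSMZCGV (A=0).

TRLECELAKHAOT

Repeat the key across the message: YIYIYIYIYIYIY
V(21)+Y(24): 45≡19 → T
J(9)+I(8): 17 → R
N(13)+Y(24): 37≡11 → L
W(22)+I(8): 30≡4 → E
E(4)+Y(24): 28≡2 → C
W(22)+I(8): 30≡4 → E
N(13)+Y(24): 37≡11 → L
S(18)+I(8): 26≡0 → A
M(12)+Y(24): 36≡10 → K
Z(25)+I(8): 33≡7 → H
C(2)+Y(24): 26≡0 → A
G(6)+I(8): 14 → O
V(21)+Y(24): 45≡19 → T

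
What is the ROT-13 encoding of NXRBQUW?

N(13): 13+13=26≡0 → A
X(23): 23+13=36≡10 → K
R(17): 17+13=30≡4 → E
B(1): 1+13=14 → O
Q(16): 16+13=29≡3 → D
U(20): 20+13=33≡7 → H
W(22): 22+13=35≡9 → J

AKEODHJ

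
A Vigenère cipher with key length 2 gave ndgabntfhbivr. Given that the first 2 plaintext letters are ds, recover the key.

Subtract each crib letter from the matching ciphertext letter (mod 26):
n(13)−d(3)=10 → k
d(3)−s(18)=-15≡11 → l

kl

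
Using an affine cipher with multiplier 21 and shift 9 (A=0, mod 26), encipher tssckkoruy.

sxxzllrcnt

t(19): 21·19+9=408≡18 → s
s(18): 21·18+9=387≡23 → x
s(18): 21·18+9=387≡23 → x
c(2): 21·2+9=51≡25 → z
k(10): 21·10+9=219≡11 → l
k(10): 21·10+9=219≡11 → l
o(14): 21·14+9=303≡17 → r
r(17): 21·17+9=366≡2 → c
u(20): 21·20+9=429≡13 → n
y(24): 21·24+9=513≡19 → t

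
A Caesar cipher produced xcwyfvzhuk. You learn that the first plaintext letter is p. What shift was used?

From the crib: x(23)−p(15)=8, so the shift is 8.

8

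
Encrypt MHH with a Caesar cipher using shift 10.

M(12): 12+10=22 → W
H(7): 7+10=17 → R
H(7): 7+10=17 → R

WRR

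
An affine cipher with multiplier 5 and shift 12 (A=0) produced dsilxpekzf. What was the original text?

twufxloknj

The inverse of 5 mod 26 is 21, since 5·21=105≡1. Apply D(y)=21·(y−12) mod 26:
d(3): 21·(3−12)=-189≡19 → t
s(18): 21·(18−12)=126≡22 → w
i(8): 21·(8−12)=-84≡20 → u
l(11): 21·(11−12)=-21≡5 → f
x(23): 21·(23−12)=231≡23 → x
p(15): 21·(15−12)=63≡11 → l
e(4): 21·(4−12)=-168≡14 → o
k(10): 21·(10−12)=-42≡10 → k
z(25): 21·(25−12)=273≡13 → n
f(5): 21·(5−12)=-147≡9 → j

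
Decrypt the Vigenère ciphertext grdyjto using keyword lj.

vispykd

Repeat the key across the ciphertext: ljljljl
g(6)−l(11): -5≡21 → v
r(17)−j(9): 8 → i
d(3)−l(11): -8≡18 → s
y(24)−j(9): 15 → p
j(9)−l(11): -2≡24 → y
t(19)−j(9): 10 → k
o(14)−l(11): 3 → d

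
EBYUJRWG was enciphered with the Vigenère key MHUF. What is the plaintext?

SUEPXKCB

Repeat the key across the ciphertext: MHUFMHUF
E(4)−M(12): -8≡18 → S
B(1)−H(7): -6≡20 → U
Y(24)−U(20): 4 → E
U(20)−F(5): 15 → P
J(9)−M(12): -3≡23 → X
R(17)−H(7): 10 → K
W(22)−U(20): 2 → C
G(6)−F(5): 1 → B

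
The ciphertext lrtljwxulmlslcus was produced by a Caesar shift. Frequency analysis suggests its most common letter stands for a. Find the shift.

11

The most frequent ciphertext letter is l (appears 5 times).
l is position 11; a is position 0.
Shift = 11.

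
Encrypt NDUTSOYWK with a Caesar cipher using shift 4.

RHYXWSCAO

N(13): 13+4=17 → R
D(3): 3+4=7 → H
U(20): 20+4=24 → Y
T(19): 19+4=23 → X
S(18): 18+4=22 → W
O(14): 14+4=18 → S
Y(24): 24+4=28≡2 → C
W(22): 22+4=26≡0 → A
K(10): 10+4=14 → O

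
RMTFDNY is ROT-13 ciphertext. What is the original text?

EZGSQAL

R(17): 17−13=4 → E
M(12): 12−13=-1≡25 → Z
T(19): 19−13=6 → G
F(5): 5−13=-8≡18 → S
D(3): 3−13=-10≡16 → Q
N(13): 13−13=0 → A
Y(24): 24−13=11 → L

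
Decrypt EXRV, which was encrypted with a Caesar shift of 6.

E(4): 4−6=-2≡24 → Y
X(23): 23−6=17 → R
R(17): 17−6=11 → L
V(21): 21−6=15 → P

YRLP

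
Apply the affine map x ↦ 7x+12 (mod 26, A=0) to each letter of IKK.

QEE

I(8): 7·8+12=68≡16 → Q
K(10): 7·10+12=82≡4 → E
K(10): 7·10+12=82≡4 → E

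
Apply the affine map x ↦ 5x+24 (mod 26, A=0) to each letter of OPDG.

O(14): 5·14+24=94≡16 → Q
P(15): 5·15+24=99≡21 → V
D(3): 5·3+24=39≡13 → N
G(6): 5·6+24=54≡2 → C

QVNC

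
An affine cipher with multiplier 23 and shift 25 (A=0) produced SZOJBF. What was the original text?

The inverse of 23 mod 26 is 17, since 23·17=391≡1. Apply D(y)=17·(y−25) mod 26:
S(18): 17·(18−25)=-119≡11 → L
Z(25): 17·(25−25)=0 → A
O(14): 17·(14−25)=-187≡21 → V
J(9): 17·(9−25)=-272≡14 → O
B(1): 17·(1−25)=-408≡8 → I
F(5): 17·(5−25)=-340≡24 → Y

LAVOIY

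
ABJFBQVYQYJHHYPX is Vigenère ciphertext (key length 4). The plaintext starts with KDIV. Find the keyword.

QYBK

Subtract each crib letter from the matching ciphertext letter (mod 26):
A(0)−K(10)=-10≡16 → Q
B(1)−D(3)=-2≡24 → Y
J(9)−I(8)=1 → B
F(5)−V(21)=-16≡10 → K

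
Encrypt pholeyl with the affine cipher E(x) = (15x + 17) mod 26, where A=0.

p(15): 15·15+17=242≡8 → i
h(7): 15·7+17=122≡18 → s
o(14): 15·14+17=227≡19 → t
l(11): 15·11+17=182≡0 → a
e(4): 15·4+17=77≡25 → z
y(24): 15·24+17=377≡13 → n
l(11): 15·11+17=182≡0 → a

istazna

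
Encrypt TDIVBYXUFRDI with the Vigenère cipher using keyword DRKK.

WUSFEPHEIINS

Repeat the key across the message: DRKKDRKKDRKK
T(19)+D(3): 22 → W
D(3)+R(17): 20 → U
I(8)+K(10): 18 → S
V(21)+K(10): 31≡5 → F
B(1)+D(3): 4 → E
Y(24)+R(17): 41≡15 → P
X(23)+K(10): 33≡7 → H
U(20)+K(10): 30≡4 → E
F(5)+D(3): 8 → I
R(17)+R(17): 34≡8 → I
D(3)+K(10): 13 → N
I(8)+K(10): 18 → S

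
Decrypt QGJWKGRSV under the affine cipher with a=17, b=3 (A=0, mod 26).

NRIVFRKHY

The inverse of 17 mod 26 is 23, since 17·23=391≡1. Apply D(y)=23·(y−3) mod 26:
Q(16): 23·(16−3)=299≡13 → N
G(6): 23·(6−3)=69≡17 → R
J(9): 23·(9−3)=138≡8 → I
W(22): 23·(22−3)=437≡21 → V
K(10): 23·(10−3)=161≡5 → F
G(6): 23·(6−3)=69≡17 → R
R(17): 23·(17−3)=322≡10 → K
S(18): 23·(18−3)=345≡7 → H
V(21): 23·(21−3)=414≡24 → Y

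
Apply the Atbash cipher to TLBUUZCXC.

T(19) → G(6)
L(11) → O(14)
B(1) → Y(24)
U(20) → F(5)
U(20) → F(5)
Z(25) → A(0)
C(2) → X(23)
X(23) → C(2)
C(2) → X(23)

GOYFFAXCX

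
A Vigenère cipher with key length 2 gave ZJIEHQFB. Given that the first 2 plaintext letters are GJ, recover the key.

Subtract each crib letter from the matching ciphertext letter (mod 26):
Z(25)−G(6)=19 → T
J(9)−J(9)=0 → A

TA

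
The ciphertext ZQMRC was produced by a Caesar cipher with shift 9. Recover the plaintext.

Z(25): 25−9=16 → Q
Q(16): 16−9=7 → H
M(12): 12−9=3 → D
R(17): 17−9=8 → I
C(2): 2−9=-7≡19 → T

QHDIT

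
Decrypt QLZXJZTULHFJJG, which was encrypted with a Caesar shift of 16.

AVJHTJDEVRPTTQ

Q(16): 16−16=0 → A
L(11): 11−16=-5≡21 → V
Z(25): 25−16=9 → J
X(23): 23−16=7 → H
J(9): 9−16=-7≡19 → T
Z(25): 25−16=9 → J
T(19): 19−16=3 → D
U(20): 20−16=4 → E
L(11): 11−16=-5≡21 → V
H(7): 7−16=-9≡17 → R
F(5): 5−16=-11≡15 → P
J(9): 9−16=-7≡19 → T
J(9): 9−16=-7≡19 → T
G(6): 6−16=-10≡16 → Q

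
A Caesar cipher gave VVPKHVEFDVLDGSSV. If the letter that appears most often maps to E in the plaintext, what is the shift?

The most frequent ciphertext letter is V (appears 5 times).
V is position 21; E is position 4.
Shift = 17.

17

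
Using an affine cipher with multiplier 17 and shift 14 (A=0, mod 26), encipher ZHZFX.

XDXVP

Z(25): 17·25+14=439≡23 → X
H(7): 17·7+14=133≡3 → D
Z(25): 17·25+14=439≡23 → X
F(5): 17·5+14=99≡21 → V
X(23): 17·23+14=405≡15 → P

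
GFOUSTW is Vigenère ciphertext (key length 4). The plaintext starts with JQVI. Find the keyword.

Subtract each crib letter from the matching ciphertext letter (mod 26):
G(6)−J(9)=-3≡23 → X
F(5)−Q(16)=-11≡15 → P
O(14)−V(21)=-7≡19 → T
U(20)−I(8)=12 → M

XPTM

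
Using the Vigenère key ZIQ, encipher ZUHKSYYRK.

Repeat the key across the message: ZIQZIQZIQ
Z(25)+Z(25): 50≡24 → Y
U(20)+I(8): 28≡2 → C
H(7)+Q(16): 23 → X
K(10)+Z(25): 35≡9 → J
S(18)+I(8): 26≡0 → A
Y(24)+Q(16): 40≡14 → O
Y(24)+Z(25): 49≡23 → X
R(17)+I(8): 25 → Z
K(10)+Q(16): 26≡0 → A

YCXJAOXZA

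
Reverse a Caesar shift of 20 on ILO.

I(8): 8−20=-12≡14 → O
L(11): 11−20=-9≡17 → R
O(14): 14−20=-6≡20 → U

ORU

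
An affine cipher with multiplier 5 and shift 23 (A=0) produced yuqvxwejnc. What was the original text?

The inverse of 5 mod 26 is 21, since 5·21=105≡1. Apply D(y)=21·(y−23) mod 26:
y(24): 21·(24−23)=21 → v
u(20): 21·(20−23)=-63≡15 → p
q(16): 21·(16−23)=-147≡9 → j
v(21): 21·(21−23)=-42≡10 → k
x(23): 21·(23−23)=0 → a
w(22): 21·(22−23)=-21≡5 → f
e(4): 21·(4−23)=-399≡17 → r
j(9): 21·(9−23)=-294≡18 → s
n(13): 21·(13−23)=-210≡24 → y
c(2): 21·(2−23)=-441≡1 → b

vpjkafrsyb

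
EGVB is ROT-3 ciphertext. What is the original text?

E(4): 4−3=1 → B
G(6): 6−3=3 → D
V(21): 21−3=18 → S
B(1): 1−3=-2≡24 → Y

BDSY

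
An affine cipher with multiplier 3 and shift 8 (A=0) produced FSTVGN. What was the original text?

The inverse of 3 mod 26 is 9, since 3·9=27≡1. Apply D(y)=9·(y−8) mod 26:
F(5): 9·(5−8)=-27≡25 → Z
S(18): 9·(18−8)=90≡12 → M
T(19): 9·(19−8)=99≡21 → V
V(21): 9·(21−8)=117≡13 → N
G(6): 9·(6−8)=-18≡8 → I
N(13): 9·(13−8)=45≡19 → T

ZMVNIT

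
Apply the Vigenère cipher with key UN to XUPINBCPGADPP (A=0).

RHJVHOWCANXCJ

Repeat the key across the message: UNUNUNUNUNUNU
X(23)+U(20): 43≡17 → R
U(20)+N(13): 33≡7 → H
P(15)+U(20): 35≡9 → J
I(8)+N(13): 21 → V
N(13)+U(20): 33≡7 → H
B(1)+N(13): 14 → O
C(2)+U(20): 22 → W
P(15)+N(13): 28≡2 → C
G(6)+U(20): 26≡0 → A
A(0)+N(13): 13 → N
D(3)+U(20): 23 → X
P(15)+N(13): 28≡2 → C
P(15)+U(20): 35≡9 → J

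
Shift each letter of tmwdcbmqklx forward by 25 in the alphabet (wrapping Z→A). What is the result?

t(19): 19+25=44≡18 → s
m(12): 12+25=37≡11 → l
w(22): 22+25=47≡21 → v
d(3): 3+25=28≡2 → c
c(2): 2+25=27≡1 → b
b(1): 1+25=26≡0 → a
m(12): 12+25=37≡11 → l
q(16): 16+25=41≡15 → p
k(10): 10+25=35≡9 → j
l(11): 11+25=36≡10 → k
x(23): 23+25=48≡22 → w

slvcbalpjkw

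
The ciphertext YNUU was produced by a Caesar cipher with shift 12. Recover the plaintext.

MBII

Y(24): 24−12=12 → M
N(13): 13−12=1 → B
U(20): 20−12=8 → I
U(20): 20−12=8 → I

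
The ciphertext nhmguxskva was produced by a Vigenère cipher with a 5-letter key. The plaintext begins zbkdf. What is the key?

Subtract each crib letter from the matching ciphertext letter (mod 26):
n(13)−z(25)=-12≡14 → o
h(7)−b(1)=6 → g
m(12)−k(10)=2 → c
g(6)−d(3)=3 → d
u(20)−f(5)=15 → p

ogcdp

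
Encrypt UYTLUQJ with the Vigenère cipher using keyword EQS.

YOLPKIN

Repeat the key across the message: EQSEQSE
U(20)+E(4): 24 → Y
Y(24)+Q(16): 40≡14 → O
T(19)+S(18): 37≡11 → L
L(11)+E(4): 15 → P
U(20)+Q(16): 36≡10 → K
Q(16)+S(18): 34≡8 → I
J(9)+E(4): 13 → N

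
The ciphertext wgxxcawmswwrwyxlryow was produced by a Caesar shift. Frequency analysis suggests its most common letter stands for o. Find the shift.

8

The most frequent ciphertext letter is w (appears 6 times).
w is position 22; o is position 14.
Shift = 8.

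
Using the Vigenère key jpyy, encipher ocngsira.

xrlebxpy

Repeat the key across the message: jpyyjpyy
o(14)+j(9): 23 → x
c(2)+p(15): 17 → r
n(13)+y(24): 37≡11 → l
g(6)+y(24): 30≡4 → e
s(18)+j(9): 27≡1 → b
i(8)+p(15): 23 → x
r(17)+y(24): 41≡15 → p
a(0)+y(24): 24 → y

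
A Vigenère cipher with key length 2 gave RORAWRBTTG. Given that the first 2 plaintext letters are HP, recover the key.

KZ

Subtract each crib letter from the matching ciphertext letter (mod 26):
R(17)−H(7)=10 → K
O(14)−P(15)=-1≡25 → Z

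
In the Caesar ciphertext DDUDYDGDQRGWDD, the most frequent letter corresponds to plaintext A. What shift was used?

3

The most frequent ciphertext letter is D (appears 7 times).
D is position 3; A is position 0.
Shift = 3.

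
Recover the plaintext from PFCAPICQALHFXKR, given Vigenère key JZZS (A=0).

Repeat the key across the ciphertext: JZZSJZZSJZZSJZZ
P(15)−J(9): 6 → G
F(5)−Z(25): -20≡6 → G
C(2)−Z(25): -23≡3 → D
A(0)−S(18): -18≡8 → I
P(15)−J(9): 6 → G
I(8)−Z(25): -17≡9 → J
C(2)−Z(25): -23≡3 → D
Q(16)−S(18): -2≡24 → Y
A(0)−J(9): -9≡17 → R
L(11)−Z(25): -14≡12 → M
H(7)−Z(25): -18≡8 → I
F(5)−S(18): -13≡13 → N
X(23)−J(9): 14 → O
K(10)−Z(25): -15≡11 → L
R(17)−Z(25): -8≡18 → S

GGDIGJDYRMINOLS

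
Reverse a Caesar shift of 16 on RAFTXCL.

R(17): 17−16=1 → B
A(0): 0−16=-16≡10 → K
F(5): 5−16=-11≡15 → P
T(19): 19−16=3 → D
X(23): 23−16=7 → H
C(2): 2−16=-14≡12 → M
L(11): 11−16=-5≡21 → V

BKPDHMV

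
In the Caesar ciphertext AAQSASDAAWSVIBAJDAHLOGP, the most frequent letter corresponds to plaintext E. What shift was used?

The most frequent ciphertext letter is A (appears 7 times).
A is position 0; E is position 4.
Shift = -4≡22.

22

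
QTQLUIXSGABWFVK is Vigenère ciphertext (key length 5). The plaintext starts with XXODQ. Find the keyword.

Subtract each crib letter from the matching ciphertext letter (mod 26):
Q(16)−X(23)=-7≡19 → T
T(19)−X(23)=-4≡22 → W
Q(16)−O(14)=2 → C
L(11)−D(3)=8 → I
U(20)−Q(16)=4 → E

TWCIE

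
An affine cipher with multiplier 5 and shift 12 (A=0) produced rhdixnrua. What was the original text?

bztuxvbmi

The inverse of 5 mod 26 is 21, since 5·21=105≡1. Apply D(y)=21·(y−12) mod 26:
r(17): 21·(17−12)=105≡1 → b
h(7): 21·(7−12)=-105≡25 → z
d(3): 21·(3−12)=-189≡19 → t
i(8): 21·(8−12)=-84≡20 → u
x(23): 21·(23−12)=231≡23 → x
n(13): 21·(13−12)=21 → v
r(17): 21·(17−12)=105≡1 → b
u(20): 21·(20−12)=168≡12 → m
a(0): 21·(0−12)=-252≡8 → i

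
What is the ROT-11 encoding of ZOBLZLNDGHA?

Z(25): 25+11=36≡10 → K
O(14): 14+11=25 → Z
B(1): 1+11=12 → M
L(11): 11+11=22 → W
Z(25): 25+11=36≡10 → K
L(11): 11+11=22 → W
N(13): 13+11=24 → Y
D(3): 3+11=14 → O
G(6): 6+11=17 → R
H(7): 7+11=18 → S
A(0): 0+11=11 → L

KZMWKWYORSL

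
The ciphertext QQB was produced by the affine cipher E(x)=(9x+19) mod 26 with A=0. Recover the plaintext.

The inverse of 9 mod 26 is 3, since 9·3=27≡1. Apply D(y)=3·(y−19) mod 26:
Q(16): 3·(16−19)=-9≡17 → R
Q(16): 3·(16−19)=-9≡17 → R
B(1): 3·(1−19)=-54≡24 → Y

RRY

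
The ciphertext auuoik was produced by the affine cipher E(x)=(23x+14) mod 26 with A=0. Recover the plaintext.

wyyack

The inverse of 23 mod 26 is 17, since 23·17=391≡1. Apply D(y)=17·(y−14) mod 26:
a(0): 17·(0−14)=-238≡22 → w
u(20): 17·(20−14)=102≡24 → y
u(20): 17·(20−14)=102≡24 → y
o(14): 17·(14−14)=0 → a
i(8): 17·(8−14)=-102≡2 → c
k(10): 17·(10−14)=-68≡10 → k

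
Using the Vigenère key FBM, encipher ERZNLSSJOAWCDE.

JSLSMEXKAFXOIF

Repeat the key across the message: FBMFBMFBMFBMFB
E(4)+F(5): 9 → J
R(17)+B(1): 18 → S
Z(25)+M(12): 37≡11 → L
N(13)+F(5): 18 → S
L(11)+B(1): 12 → M
S(18)+M(12): 30≡4 → E
S(18)+F(5): 23 → X
J(9)+B(1): 10 → K
O(14)+M(12): 26≡0 → A
A(0)+F(5): 5 → F
W(22)+B(1): 23 → X
C(2)+M(12): 14 → O
D(3)+F(5): 8 → I
E(4)+B(1): 5 → F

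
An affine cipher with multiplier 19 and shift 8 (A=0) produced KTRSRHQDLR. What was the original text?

The inverse of 19 mod 26 is 11, since 19·11=209≡1. Apply D(y)=11·(y−8) mod 26:
K(10): 11·(10−8)=22 → W
T(19): 11·(19−8)=121≡17 → R
R(17): 11·(17−8)=99≡21 → V
S(18): 11·(18−8)=110≡6 → G
R(17): 11·(17−8)=99≡21 → V
H(7): 11·(7−8)=-11≡15 → P
Q(16): 11·(16−8)=88≡10 → K
D(3): 11·(3−8)=-55≡23 → X
L(11): 11·(11−8)=33≡7 → H
R(17): 11·(17−8)=99≡21 → V

WRVGVPKXHV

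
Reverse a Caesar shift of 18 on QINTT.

Q(16): 16−18=-2≡24 → Y
I(8): 8−18=-10≡16 → Q
N(13): 13−18=-5≡21 → V
T(19): 19−18=1 → B
T(19): 19−18=1 → B

YQVBB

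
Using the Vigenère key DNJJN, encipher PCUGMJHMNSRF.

SPDPZMUVWFUS

Repeat the key across the message: DNJJNDNJJNDN
P(15)+D(3): 18 → S
C(2)+N(13): 15 → P
U(20)+J(9): 29≡3 → D
G(6)+J(9): 15 → P
M(12)+N(13): 25 → Z
J(9)+D(3): 12 → M
H(7)+N(13): 20 → U
M(12)+J(9): 21 → V
N(13)+J(9): 22 → W
S(18)+N(13): 31≡5 → F
R(17)+D(3): 20 → U
F(5)+N(13): 18 → S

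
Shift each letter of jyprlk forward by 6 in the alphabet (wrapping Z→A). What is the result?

pevxrq

j(9): 9+6=15 → p
y(24): 24+6=30≡4 → e
p(15): 15+6=21 → v
r(17): 17+6=23 → x
l(11): 11+6=17 → r
k(10): 10+6=16 → q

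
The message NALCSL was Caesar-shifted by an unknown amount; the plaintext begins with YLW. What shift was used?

15

From the crib: N(13)−Y(24)=-11≡15, so the shift is 15.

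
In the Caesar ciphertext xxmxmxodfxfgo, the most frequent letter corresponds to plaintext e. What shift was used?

The most frequent ciphertext letter is x (appears 5 times).
x is position 23; e is position 4.
Shift = 19.

19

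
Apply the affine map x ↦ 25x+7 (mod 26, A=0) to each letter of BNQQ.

B(1): 25·1+7=32≡6 → G
N(13): 25·13+7=332≡20 → U
Q(16): 25·16+7=407≡17 → R
Q(16): 25·16+7=407≡17 → R

GURR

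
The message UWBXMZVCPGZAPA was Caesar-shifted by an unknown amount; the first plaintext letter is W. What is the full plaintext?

WYDZOBXERIBCRC

From the crib: U(20)−W(22)=-2≡24, so the shift is 24.
Subtract 24 from each ciphertext letter:
U(20): 20−24=-4≡22 → W
W(22): 22−24=-2≡24 → Y
B(1): 1−24=-23≡3 → D
X(23): 23−24=-1≡25 → Z
M(12): 12−24=-12≡14 → O
Z(25): 25−24=1 → B
V(21): 21−24=-3≡23 → X
C(2): 2−24=-22≡4 → E
P(15): 15−24=-9≡17 → R
G(6): 6−24=-18≡8 → I
Z(25): 25−24=1 → B
A(0): 0−24=-24≡2 → C
P(15): 15−24=-9≡17 → R
A(0): 0−24=-24≡2 → C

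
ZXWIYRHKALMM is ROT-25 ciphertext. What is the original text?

Z(25): 25−25=0 → A
X(23): 23−25=-2≡24 → Y
W(22): 22−25=-3≡23 → X
I(8): 8−25=-17≡9 → J
Y(24): 24−25=-1≡25 → Z
R(17): 17−25=-8≡18 → S
H(7): 7−25=-18≡8 → I
K(10): 10−25=-15≡11 → L
A(0): 0−25=-25≡1 → B
L(11): 11−25=-14≡12 → M
M(12): 12−25=-13≡13 → N
M(12): 12−25=-13≡13 → N

AYXJZSILBMNN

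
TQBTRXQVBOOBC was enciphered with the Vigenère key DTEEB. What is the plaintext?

QXXPQUXRXNLIY

Repeat the key across the ciphertext: DTEEBDTEEBDTE
T(19)−D(3): 16 → Q
Q(16)−T(19): -3≡23 → X
B(1)−E(4): -3≡23 → X
T(19)−E(4): 15 → P
R(17)−B(1): 16 → Q
X(23)−D(3): 20 → U
Q(16)−T(19): -3≡23 → X
V(21)−E(4): 17 → R
B(1)−E(4): -3≡23 → X
O(14)−B(1): 13 → N
O(14)−D(3): 11 → L
B(1)−T(19): -18≡8 → I
C(2)−E(4): -2≡24 → Y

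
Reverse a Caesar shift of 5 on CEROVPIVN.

C(2): 2−5=-3≡23 → X
E(4): 4−5=-1≡25 → Z
R(17): 17−5=12 → M
O(14): 14−5=9 → J
V(21): 21−5=16 → Q
P(15): 15−5=10 → K
I(8): 8−5=3 → D
V(21): 21−5=16 → Q
N(13): 13−5=8 → I

XZMJQKDQI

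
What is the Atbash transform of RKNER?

IPMVI

R(17) → I(8)
K(10) → P(15)
N(13) → M(12)
E(4) → V(21)
R(17) → I(8)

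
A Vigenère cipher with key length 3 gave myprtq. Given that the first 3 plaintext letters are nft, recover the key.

ztw

Subtract each crib letter from the matching ciphertext letter (mod 26):
m(12)−n(13)=-1≡25 → z
y(24)−f(5)=19 → t
p(15)−t(19)=-4≡22 → w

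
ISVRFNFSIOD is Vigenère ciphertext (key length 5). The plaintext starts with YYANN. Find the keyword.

Subtract each crib letter from the matching ciphertext letter (mod 26):
I(8)−Y(24)=-16≡10 → K
S(18)−Y(24)=-6≡20 → U
V(21)−A(0)=21 → V
R(17)−N(13)=4 → E
F(5)−N(13)=-8≡18 → S

KUVES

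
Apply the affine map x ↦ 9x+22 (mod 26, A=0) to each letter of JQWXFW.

ZKMVPM

J(9): 9·9+22=103≡25 → Z
Q(16): 9·16+22=166≡10 → K
W(22): 9·22+22=220≡12 → M
X(23): 9·23+22=229≡21 → V
F(5): 9·5+22=67≡15 → P
W(22): 9·22+22=220≡12 → M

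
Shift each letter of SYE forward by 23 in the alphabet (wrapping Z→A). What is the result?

S(18): 18+23=41≡15 → P
Y(24): 24+23=47≡21 → V
E(4): 4+23=27≡1 → B

PVB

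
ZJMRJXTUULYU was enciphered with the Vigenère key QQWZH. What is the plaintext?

Repeat the key across the ciphertext: QQWZHQQWZHQQ
Z(25)−Q(16): 9 → J
J(9)−Q(16): -7≡19 → T
M(12)−W(22): -10≡16 → Q
R(17)−Z(25): -8≡18 → S
J(9)−H(7): 2 → C
X(23)−Q(16): 7 → H
T(19)−Q(16): 3 → D
U(20)−W(22): -2≡24 → Y
U(20)−Z(25): -5≡21 → V
L(11)−H(7): 4 → E
Y(24)−Q(16): 8 → I
U(20)−Q(16): 4 → E

JTQSCHDYVEIE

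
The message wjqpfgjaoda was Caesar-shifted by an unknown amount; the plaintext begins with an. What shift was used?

From the crib: w(22)−a(0)=22, so the shift is 22.

22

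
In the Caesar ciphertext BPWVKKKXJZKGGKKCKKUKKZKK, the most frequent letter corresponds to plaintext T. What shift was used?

17

The most frequent ciphertext letter is K (appears 12 times).
K is position 10; T is position 19.
Shift = -9≡17.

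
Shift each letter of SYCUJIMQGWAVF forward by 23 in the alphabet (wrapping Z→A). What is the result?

S(18): 18+23=41≡15 → P
Y(24): 24+23=47≡21 → V
C(2): 2+23=25 → Z
U(20): 20+23=43≡17 → R
J(9): 9+23=32≡6 → G
I(8): 8+23=31≡5 → F
M(12): 12+23=35≡9 → J
Q(16): 16+23=39≡13 → N
G(6): 6+23=29≡3 → D
W(22): 22+23=45≡19 → T
A(0): 0+23=23 → X
V(21): 21+23=44≡18 → S
F(5): 5+23=28≡2 → C

PVZRGFJNDTXSC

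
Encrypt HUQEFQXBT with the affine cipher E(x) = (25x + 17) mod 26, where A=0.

KXBNMBUQY

H(7): 25·7+17=192≡10 → K
U(20): 25·20+17=517≡23 → X
Q(16): 25·16+17=417≡1 → B
E(4): 25·4+17=117≡13 → N
F(5): 25·5+17=142≡12 → M
Q(16): 25·16+17=417≡1 → B
X(23): 25·23+17=592≡20 → U
B(1): 25·1+17=42≡16 → Q
T(19): 25·19+17=492≡24 → Y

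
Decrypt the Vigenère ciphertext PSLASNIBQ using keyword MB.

Repeat the key across the ciphertext: MBMBMBMBM
P(15)−M(12): 3 → D
S(18)−B(1): 17 → R
L(11)−M(12): -1≡25 → Z
A(0)−B(1): -1≡25 → Z
S(18)−M(12): 6 → G
N(13)−B(1): 12 → M
I(8)−M(12): -4≡22 → W
B(1)−B(1): 0 → A
Q(16)−M(12): 4 → E

DRZZGMWAE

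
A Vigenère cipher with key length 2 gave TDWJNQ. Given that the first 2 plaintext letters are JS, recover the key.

KL

Subtract each crib letter from the matching ciphertext letter (mod 26):
T(19)−J(9)=10 → K
D(3)−S(18)=-15≡11 → L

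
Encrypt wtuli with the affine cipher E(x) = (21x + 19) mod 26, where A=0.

w(22): 21·22+19=481≡13 → n
t(19): 21·19+19=418≡2 → c
u(20): 21·20+19=439≡23 → x
l(11): 21·11+19=250≡16 → q
i(8): 21·8+19=187≡5 → f

ncxqf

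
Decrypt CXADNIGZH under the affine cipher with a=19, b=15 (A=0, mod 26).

The inverse of 19 mod 26 is 11, since 19·11=209≡1. Apply D(y)=11·(y−15) mod 26:
C(2): 11·(2−15)=-143≡13 → N
X(23): 11·(23−15)=88≡10 → K
A(0): 11·(0−15)=-165≡17 → R
D(3): 11·(3−15)=-132≡24 → Y
N(13): 11·(13−15)=-22≡4 → E
I(8): 11·(8−15)=-77≡1 → B
G(6): 11·(6−15)=-99≡5 → F
Z(25): 11·(25−15)=110≡6 → G
H(7): 11·(7−15)=-88≡16 → Q

NKRYEBFGQ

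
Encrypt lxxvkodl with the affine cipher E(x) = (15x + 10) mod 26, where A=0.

l(11): 15·11+10=175≡19 → t
x(23): 15·23+10=355≡17 → r
x(23): 15·23+10=355≡17 → r
v(21): 15·21+10=325≡13 → n
k(10): 15·10+10=160≡4 → e
o(14): 15·14+10=220≡12 → m
d(3): 15·3+10=55≡3 → d
l(11): 15·11+10=175≡19 → t

trrnemdt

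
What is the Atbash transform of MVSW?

NEHD

M(12) → N(13)
V(21) → E(4)
S(18) → H(7)
W(22) → D(3)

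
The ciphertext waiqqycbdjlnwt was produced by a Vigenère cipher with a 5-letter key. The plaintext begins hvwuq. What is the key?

pfmwa

Subtract each crib letter from the matching ciphertext letter (mod 26):
w(22)−h(7)=15 → p
a(0)−v(21)=-21≡5 → f
i(8)−w(22)=-14≡12 → m
q(16)−u(20)=-4≡22 → w
q(16)−q(16)=0 → a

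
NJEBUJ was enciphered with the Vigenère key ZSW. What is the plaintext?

ORICCN

Repeat the key across the ciphertext: ZSWZSW
N(13)−Z(25): -12≡14 → O
J(9)−S(18): -9≡17 → R
E(4)−W(22): -18≡8 → I
B(1)−Z(25): -24≡2 → C
U(20)−S(18): 2 → C
J(9)−W(22): -13≡13 → N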